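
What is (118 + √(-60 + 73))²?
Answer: (118 + √13)² ≈ 14788.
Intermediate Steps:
(118 + √(-60 + 73))² = (118 + √13)²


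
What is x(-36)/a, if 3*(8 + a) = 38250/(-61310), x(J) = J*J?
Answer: -7945776/50323 ≈ -157.90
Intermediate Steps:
x(J) = J²
a = -50323/6131 (a = -8 + (38250/(-61310))/3 = -8 + (38250*(-1/61310))/3 = -8 + (⅓)*(-3825/6131) = -8 - 1275/6131 = -50323/6131 ≈ -8.2080)
x(-36)/a = (-36)²/(-50323/6131) = 1296*(-6131/50323) = -7945776/50323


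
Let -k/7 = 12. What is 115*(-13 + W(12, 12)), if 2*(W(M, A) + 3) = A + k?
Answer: -5980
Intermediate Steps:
k = -84 (k = -7*12 = -84)
W(M, A) = -45 + A/2 (W(M, A) = -3 + (A - 84)/2 = -3 + (-84 + A)/2 = -3 + (-42 + A/2) = -45 + A/2)
115*(-13 + W(12, 12)) = 115*(-13 + (-45 + (1/2)*12)) = 115*(-13 + (-45 + 6)) = 115*(-13 - 39) = 115*(-52) = -5980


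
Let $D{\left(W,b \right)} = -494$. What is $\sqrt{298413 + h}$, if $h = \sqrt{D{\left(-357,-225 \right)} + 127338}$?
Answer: $\sqrt{298413 + 2 \sqrt{31711}} \approx 546.6$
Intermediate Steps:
$h = 2 \sqrt{31711}$ ($h = \sqrt{-494 + 127338} = \sqrt{126844} = 2 \sqrt{31711} \approx 356.15$)
$\sqrt{298413 + h} = \sqrt{298413 + 2 \sqrt{31711}}$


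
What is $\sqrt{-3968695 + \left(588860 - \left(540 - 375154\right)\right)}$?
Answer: $i \sqrt{3005221} \approx 1733.6 i$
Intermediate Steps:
$\sqrt{-3968695 + \left(588860 - \left(540 - 375154\right)\right)} = \sqrt{-3968695 + \left(588860 - -374614\right)} = \sqrt{-3968695 + \left(588860 + 374614\right)} = \sqrt{-3968695 + 963474} = \sqrt{-3005221} = i \sqrt{3005221}$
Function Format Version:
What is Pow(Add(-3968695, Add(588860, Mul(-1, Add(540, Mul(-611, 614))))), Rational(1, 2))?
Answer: Mul(I, Pow(3005221, Rational(1, 2))) ≈ Mul(1733.6, I)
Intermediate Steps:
Pow(Add(-3968695, Add(588860, Mul(-1, Add(540, Mul(-611, 614))))), Rational(1, 2)) = Pow(Add(-3968695, Add(588860, Mul(-1, Add(540, -375154)))), Rational(1, 2)) = Pow(Add(-3968695, Add(588860, Mul(-1, -374614))), Rational(1, 2)) = Pow(Add(-3968695, Add(588860, 374614)), Rational(1, 2)) = Pow(Add(-3968695, 963474), Rational(1, 2)) = Pow(-3005221, Rational(1, 2)) = Mul(I, Pow(3005221, Rational(1, 2)))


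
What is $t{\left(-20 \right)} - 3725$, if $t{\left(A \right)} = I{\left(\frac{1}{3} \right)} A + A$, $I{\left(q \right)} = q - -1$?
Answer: $- \frac{11315}{3} \approx -3771.7$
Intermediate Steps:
$I{\left(q \right)} = 1 + q$ ($I{\left(q \right)} = q + 1 = 1 + q$)
$t{\left(A \right)} = \frac{7 A}{3}$ ($t{\left(A \right)} = \left(1 + \frac{1}{3}\right) A + A = \frac{4 A}{3} + A = \frac{7 A}{3}$)
$t{\left(-20 \right)} - 3725 = \frac{7}{3} \left(-20\right) - 3725 = - \frac{140}{3} - 3725 = - \frac{11315}{3}$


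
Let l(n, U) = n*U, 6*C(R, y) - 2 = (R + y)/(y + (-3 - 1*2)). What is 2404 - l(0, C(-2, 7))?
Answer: 2404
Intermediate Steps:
C(R, y) = ⅓ + (R + y)/(6*(-5 + y)) (C(R, y) = ⅓ + ((R + y)/(y + (-3 - 1*2)))/6 = ⅓ + ((R + y)/(y + (-3 - 2)))/6 = ⅓ + ((R + y)/(y - 5))/6 = ⅓ + ((R + y)/(-5 + y))/6 = ⅓ + (R + y)/(6*(-5 + y)))
l(n, U) = U*n
2404 - l(0, C(-2, 7)) = 2404 - (-10 - 2 + 3*7)/(6*(-5 + 7))*0 = 2404 - (⅙)*(-10 - 2 + 21)/2*0 = 2404 - (⅙)*(½)*9*0 = 2404 - 3*0/4 = 2404 - 1*0 = 2404 + 0 = 2404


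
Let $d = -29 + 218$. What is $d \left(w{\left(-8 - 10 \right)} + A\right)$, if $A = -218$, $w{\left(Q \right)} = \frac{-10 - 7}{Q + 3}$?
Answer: $- \frac{204939}{5} \approx -40988.0$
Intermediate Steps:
$w{\left(Q \right)} = - \frac{17}{3 + Q}$
$d = 189$
$d \left(w{\left(-8 - 10 \right)} + A\right) = 189 \left(- \frac{17}{3 - 18} - 218\right) = 189 \left(- \frac{17}{-15} - 218\right) = 189 \left(\left(-17\right) \left(- \frac{1}{15}\right) - 218\right) = 189 \left(\frac{17}{15} - 218\right) = 189 \left(- \frac{3253}{15}\right) = - \frac{204939}{5}$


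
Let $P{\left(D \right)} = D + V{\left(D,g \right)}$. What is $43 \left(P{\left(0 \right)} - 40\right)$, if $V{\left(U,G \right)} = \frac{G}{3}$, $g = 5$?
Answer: $- \frac{4945}{3} \approx -1648.3$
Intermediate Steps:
$V{\left(U,G \right)} = \frac{G}{3}$ ($V{\left(U,G \right)} = G \frac{1}{3} = \frac{G}{3}$)
$P{\left(D \right)} = \frac{5}{3} + D$ ($P{\left(D \right)} = D + \frac{1}{3} \cdot 5 = D + \frac{5}{3} = \frac{5}{3} + D$)
$43 \left(P{\left(0 \right)} - 40\right) = 43 \left(\left(\frac{5}{3} + 0\right) - 40\right) = 43 \left(\frac{5}{3} - 40\right) = 43 \left(- \frac{115}{3}\right) = - \frac{4945}{3}$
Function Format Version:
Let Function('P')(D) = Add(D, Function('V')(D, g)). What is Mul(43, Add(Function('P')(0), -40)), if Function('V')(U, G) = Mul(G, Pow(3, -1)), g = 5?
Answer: Rational(-4945, 3) ≈ -1648.3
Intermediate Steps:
Function('V')(U, G) = Mul(Rational(1, 3), G) (Function('V')(U, G) = Mul(G, Rational(1, 3)) = Mul(Rational(1, 3), G))
Function('P')(D) = Add(Rational(5, 3), D) (Function('P')(D) = Add(D, Mul(Rational(1, 3), 5)) = Add(D, Rational(5, 3)) = Add(Rational(5, 3), D))
Mul(43, Add(Function('P')(0), -40)) = Mul(43, Add(Add(Rational(5, 3), 0), -40)) = Mul(43, Add(Rational(5, 3), -40)) = Mul(43, Rational(-115, 3)) = Rational(-4945, 3)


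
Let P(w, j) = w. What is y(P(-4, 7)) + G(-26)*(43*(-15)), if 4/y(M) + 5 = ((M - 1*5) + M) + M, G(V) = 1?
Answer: -7097/11 ≈ -645.18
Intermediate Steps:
y(M) = 4/(-10 + 3*M) (y(M) = 4/(-5 + (((M - 1*5) + M) + M)) = 4/(-5 + (((M - 5) + M) + M)) = 4/(-5 + (((-5 + M) + M) + M)) = 4/(-5 + ((-5 + 2*M) + M)) = 4/(-5 + (-5 + 3*M)) = 4/(-10 + 3*M))
y(P(-4, 7)) + G(-26)*(43*(-15)) = 4/(-10 + 3*(-4)) + 1*(43*(-15)) = 4/(-10 - 12) + 1*(-645) = 4/(-22) - 645 = 4*(-1/22) - 645 = -2/11 - 645 = -7097/11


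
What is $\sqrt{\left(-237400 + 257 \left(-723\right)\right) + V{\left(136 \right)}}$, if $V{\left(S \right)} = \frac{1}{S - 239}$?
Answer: $\frac{11 i \sqrt{37106162}}{103} \approx 650.55 i$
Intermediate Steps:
$V{\left(S \right)} = \frac{1}{-239 + S}$
$\sqrt{\left(-237400 + 257 \left(-723\right)\right) + V{\left(136 \right)}} = \sqrt{\left(-237400 + 257 \left(-723\right)\right) + \frac{1}{-239 + 136}} = \sqrt{\left(-237400 - 185811\right) + \frac{1}{-103}} = \sqrt{-423211 - \frac{1}{103}} = \sqrt{- \frac{43590734}{103}} = \frac{11 i \sqrt{37106162}}{103}$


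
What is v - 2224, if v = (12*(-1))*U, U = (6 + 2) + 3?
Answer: -2356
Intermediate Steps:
U = 11 (U = 8 + 3 = 11)
v = -132 (v = (12*(-1))*11 = -12*11 = -132)
v - 2224 = -132 - 2224 = -2356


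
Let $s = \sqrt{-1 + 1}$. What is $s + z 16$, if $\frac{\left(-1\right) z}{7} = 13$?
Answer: $-1456$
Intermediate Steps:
$z = -91$ ($z = \left(-7\right) 13 = -91$)
$s = 0$ ($s = \sqrt{0} = 0$)
$s + z 16 = 0 - 1456 = -1456$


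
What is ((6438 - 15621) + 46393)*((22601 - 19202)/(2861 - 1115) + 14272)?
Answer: 154559865385/291 ≈ 5.3113e+8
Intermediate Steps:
((6438 - 15621) + 46393)*((22601 - 19202)/(2861 - 1115) + 14272) = (-9183 + 46393)*(3399/1746 + 14272) = 37210*(3399*(1/1746) + 14272) = 37210*(1133/582 + 14272) = 37210*(8307437/582) = 154559865385/291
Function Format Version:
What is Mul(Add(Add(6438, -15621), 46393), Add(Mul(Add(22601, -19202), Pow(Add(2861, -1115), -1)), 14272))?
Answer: Rational(154559865385, 291) ≈ 5.3113e+8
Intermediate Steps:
Mul(Add(Add(6438, -15621), 46393), Add(Mul(Add(22601, -19202), Pow(Add(2861, -1115), -1)), 14272)) = Mul(Add(-9183, 46393), Add(Mul(3399, Pow(1746, -1)), 14272)) = Mul(37210, Add(Mul(3399, Rational(1, 1746)), 14272)) = Mul(37210, Add(Rational(1133, 582), 14272)) = Mul(37210, Rational(8307437, 582)) = Rational(154559865385, 291)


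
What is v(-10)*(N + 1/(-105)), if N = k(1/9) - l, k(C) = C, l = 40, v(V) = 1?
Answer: -12568/315 ≈ -39.898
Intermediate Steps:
N = -359/9 (N = 1/9 - 1*40 = ⅑ - 40 = -359/9 ≈ -39.889)
v(-10)*(N + 1/(-105)) = 1*(-359/9 + 1/(-105)) = 1*(-359/9 - 1/105) = 1*(-12568/315) = -12568/315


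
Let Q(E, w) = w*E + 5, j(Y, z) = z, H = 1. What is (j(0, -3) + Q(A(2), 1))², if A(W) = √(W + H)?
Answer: (2 + √3)² ≈ 13.928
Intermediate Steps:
A(W) = √(1 + W) (A(W) = √(W + 1) = √(1 + W))
Q(E, w) = 5 + E*w (Q(E, w) = E*w + 5 = 5 + E*w)
(j(0, -3) + Q(A(2), 1))² = (-3 + (5 + √(1 + 2)*1))² = (-3 + (5 + √3*1))² = (-3 + (5 + √3))² = (2 + √3)²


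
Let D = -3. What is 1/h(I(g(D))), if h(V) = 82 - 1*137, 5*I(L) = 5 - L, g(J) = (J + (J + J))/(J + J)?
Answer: -1/55 ≈ -0.018182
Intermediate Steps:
g(J) = 3/2 (g(J) = (J + 2*J)/((2*J)) = (3*J)*(1/(2*J)) = 3/2)
I(L) = 1 - L/5 (I(L) = (5 - L)/5 = 1 - L/5)
h(V) = -55 (h(V) = 82 - 137 = -55)
1/h(I(g(D))) = 1/(-55) = -1/55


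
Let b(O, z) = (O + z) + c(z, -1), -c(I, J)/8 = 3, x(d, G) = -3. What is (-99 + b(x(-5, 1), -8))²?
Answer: 17956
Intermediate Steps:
c(I, J) = -24 (c(I, J) = -8*3 = -24)
b(O, z) = -24 + O + z (b(O, z) = (O + z) - 24 = -24 + O + z)
(-99 + b(x(-5, 1), -8))² = (-99 + (-24 - 3 - 8))² = (-99 - 35)² = (-134)² = 17956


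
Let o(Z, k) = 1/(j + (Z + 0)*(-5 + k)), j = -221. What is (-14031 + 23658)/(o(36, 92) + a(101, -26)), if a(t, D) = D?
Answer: -28024197/75685 ≈ -370.27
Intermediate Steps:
o(Z, k) = 1/(-221 + Z*(-5 + k)) (o(Z, k) = 1/(-221 + (Z + 0)*(-5 + k)) = 1/(-221 + Z*(-5 + k)))
(-14031 + 23658)/(o(36, 92) + a(101, -26)) = (-14031 + 23658)/(1/(-221 - 5*36 + 36*92) - 26) = 9627/(1/(-221 - 180 + 3312) - 26) = 9627/(1/2911 - 26) = 9627/(-75685/2911) = 9627*(-2911/75685) = -28024197/75685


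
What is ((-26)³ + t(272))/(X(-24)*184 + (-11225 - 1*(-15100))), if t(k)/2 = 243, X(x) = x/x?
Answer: -17090/4059 ≈ -4.2104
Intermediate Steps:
X(x) = 1
t(k) = 486 (t(k) = 2*243 = 486)
((-26)³ + t(272))/(X(-24)*184 + (-11225 - 1*(-15100))) = ((-26)³ + 486)/(1*184 + (-11225 - 1*(-15100))) = (-17576 + 486)/(184 + (-11225 + 15100)) = -17090/(184 + 3875) = -17090/4059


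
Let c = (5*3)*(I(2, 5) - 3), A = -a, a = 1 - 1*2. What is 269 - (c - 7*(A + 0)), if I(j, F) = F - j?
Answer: 276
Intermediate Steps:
a = -1 (a = 1 - 2 = -1)
A = 1 (A = -1*(-1) = 1)
c = 0 (c = (5*3)*((5 - 1*2) - 3) = 15*((5 - 2) - 3) = 15*(3 - 3) = 15*0 = 0)
269 - (c - 7*(A + 0)) = 269 - (0 - 7*(1 + 0)) = 269 - (0 - 7*1) = 269 - (0 - 7) = 269 - 1*(-7) = 269 + 7 = 276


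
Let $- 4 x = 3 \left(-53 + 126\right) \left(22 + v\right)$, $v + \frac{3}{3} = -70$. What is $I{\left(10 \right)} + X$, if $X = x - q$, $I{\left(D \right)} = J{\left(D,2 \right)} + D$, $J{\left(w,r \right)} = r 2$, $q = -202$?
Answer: $\frac{11595}{4} \approx 2898.8$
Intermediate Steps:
$v = -71$ ($v = -1 - 70 = -71$)
$J{\left(w,r \right)} = 2 r$
$x = \frac{10731}{4}$ ($x = - \frac{3 \left(-53 + 126\right) \left(22 - 71\right)}{4} = - \frac{3 \cdot 73 \left(-49\right)}{4} = - \frac{3 \left(-3577\right)}{4} = \left(- \frac{1}{4}\right) \left(-10731\right) = \frac{10731}{4} \approx 2682.8$)
$I{\left(D \right)} = 4 + D$ ($I{\left(D \right)} = 2 \cdot 2 + D = 4 + D$)
$X = \frac{11539}{4}$ ($X = \frac{10731}{4} - -202 = \frac{10731}{4} + 202 = \frac{11539}{4} \approx 2884.8$)
$I{\left(10 \right)} + X = \left(4 + 10\right) + \frac{11539}{4} = 14 + \frac{11539}{4} = \frac{11595}{4}$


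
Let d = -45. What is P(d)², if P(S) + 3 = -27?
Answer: 900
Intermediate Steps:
P(S) = -30 (P(S) = -3 - 27 = -30)
P(d)² = (-30)² = 900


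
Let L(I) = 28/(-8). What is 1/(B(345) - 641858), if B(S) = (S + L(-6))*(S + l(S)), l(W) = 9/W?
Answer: -115/60263633 ≈ -1.9083e-6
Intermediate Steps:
L(I) = -7/2 (L(I) = 28*(-⅛) = -7/2)
B(S) = (-7/2 + S)*(S + 9/S) (B(S) = (S - 7/2)*(S + 9/S) = (-7/2 + S)*(S + 9/S))
1/(B(345) - 641858) = 1/((9 + 345² - 63/2/345 - 7/2*345) - 641858) = 1/((9 + 119025 - 63/2*1/345 - 2415/2) - 641858) = 1/((9 + 119025 - 21/230 - 2415/2) - 641858) = 1/(13550037/115 - 641858) = 1/(-60263633/115) = -115/60263633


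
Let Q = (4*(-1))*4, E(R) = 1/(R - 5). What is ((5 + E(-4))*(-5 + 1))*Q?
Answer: 2816/9 ≈ 312.89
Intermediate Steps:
E(R) = 1/(-5 + R)
Q = -16 (Q = -4*4 = -16)
((5 + E(-4))*(-5 + 1))*Q = ((5 + 1/(-5 - 4))*(-5 + 1))*(-16) = ((5 + 1/(-9))*(-4))*(-16) = ((5 - ⅑)*(-4))*(-16) = ((44/9)*(-4))*(-16) = -176/9*(-16) = 2816/9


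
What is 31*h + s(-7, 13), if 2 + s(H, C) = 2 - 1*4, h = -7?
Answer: -221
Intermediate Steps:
s(H, C) = -4 (s(H, C) = -2 + (2 - 1*4) = -2 + (2 - 4) = -2 - 2 = -4)
31*h + s(-7, 13) = 31*(-7) - 4 = -217 - 4 = -221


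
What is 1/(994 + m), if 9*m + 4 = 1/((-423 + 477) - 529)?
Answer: 4275/4247449 ≈ 0.0010065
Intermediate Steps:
m = -1901/4275 (m = -4/9 + 1/(9*((-423 + 477) - 529)) = -4/9 + 1/(9*(54 - 529)) = -4/9 + (⅑)/(-475) = -4/9 + (⅑)*(-1/475) = -4/9 - 1/4275 = -1901/4275 ≈ -0.44468)
1/(994 + m) = 1/(994 - 1901/4275) = 1/(4247449/4275) = 4275/4247449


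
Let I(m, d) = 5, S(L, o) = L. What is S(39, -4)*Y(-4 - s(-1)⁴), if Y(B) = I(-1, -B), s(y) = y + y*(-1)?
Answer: 195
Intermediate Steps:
s(y) = 0 (s(y) = y - y = 0)
Y(B) = 5
S(39, -4)*Y(-4 - s(-1)⁴) = 39*5 = 195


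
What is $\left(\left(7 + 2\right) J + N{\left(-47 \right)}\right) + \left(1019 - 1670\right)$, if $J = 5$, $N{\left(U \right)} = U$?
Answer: $-653$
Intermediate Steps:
$\left(\left(7 + 2\right) J + N{\left(-47 \right)}\right) + \left(1019 - 1670\right) = \left(\left(7 + 2\right) 5 - 47\right) + \left(1019 - 1670\right) = \left(9 \cdot 5 - 47\right) + \left(1019 - 1670\right) = \left(45 - 47\right) - 651 = -2 - 651 = -653$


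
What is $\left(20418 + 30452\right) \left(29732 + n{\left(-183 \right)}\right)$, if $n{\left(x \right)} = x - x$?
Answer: $1512466840$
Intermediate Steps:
$n{\left(x \right)} = 0$
$\left(20418 + 30452\right) \left(29732 + n{\left(-183 \right)}\right) = \left(20418 + 30452\right) \left(29732 + 0\right) = 50870 \cdot 29732 = 1512466840$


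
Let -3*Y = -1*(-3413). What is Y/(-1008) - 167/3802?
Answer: 6235609/5748624 ≈ 1.0847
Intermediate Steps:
Y = -3413/3 (Y = -(-1)*(-3413)/3 = -1/3*3413 = -3413/3 ≈ -1137.7)
Y/(-1008) - 167/3802 = -3413/3/(-1008) - 167/3802 = -3413/3*(-1/1008) - 167*1/3802 = 3413/3024 - 167/3802 = 6235609/5748624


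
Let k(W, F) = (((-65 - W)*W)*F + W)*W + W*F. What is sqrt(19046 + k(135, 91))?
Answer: 2*I*sqrt(82911361) ≈ 18211.0*I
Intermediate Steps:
k(W, F) = F*W + W*(W + F*W*(-65 - W)) (k(W, F) = ((W*(-65 - W))*F + W)*W + F*W = (F*W*(-65 - W) + W)*W + F*W = (W + F*W*(-65 - W))*W + F*W = W*(W + F*W*(-65 - W)) + F*W = F*W + W*(W + F*W*(-65 - W)))
sqrt(19046 + k(135, 91)) = sqrt(19046 + 135*(91 + 135 - 1*91*135**2 - 65*91*135)) = sqrt(19046 + 135*(91 + 135 - 1*91*18225 - 798525)) = sqrt(19046 + 135*(91 + 135 - 1658475 - 798525)) = sqrt(19046 + 135*(-2456774)) = sqrt(19046 - 331664490) = sqrt(-331645444) = 2*I*sqrt(82911361)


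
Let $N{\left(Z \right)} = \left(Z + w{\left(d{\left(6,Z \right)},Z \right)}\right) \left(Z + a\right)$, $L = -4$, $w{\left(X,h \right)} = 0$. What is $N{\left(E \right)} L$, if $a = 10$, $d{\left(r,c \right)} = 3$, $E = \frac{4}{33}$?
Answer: $- \frac{5344}{1089} \approx -4.9073$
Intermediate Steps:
$E = \frac{4}{33}$ ($E = 4 \cdot \frac{1}{33} = \frac{4}{33} \approx 0.12121$)
$N{\left(Z \right)} = Z \left(10 + Z\right)$ ($N{\left(Z \right)} = \left(Z + 0\right) \left(Z + 10\right) = Z \left(10 + Z\right)$)
$N{\left(E \right)} L = \frac{4 \left(10 + \frac{4}{33}\right)}{33} \left(-4\right) = \frac{4}{33} \cdot \frac{334}{33} \left(-4\right) = \frac{1336}{1089} \left(-4\right) = - \frac{5344}{1089}$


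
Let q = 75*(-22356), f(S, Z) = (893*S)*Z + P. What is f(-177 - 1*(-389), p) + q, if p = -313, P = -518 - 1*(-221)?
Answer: -60932905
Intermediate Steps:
P = -297 (P = -518 + 221 = -297)
f(S, Z) = -297 + 893*S*Z (f(S, Z) = (893*S)*Z - 297 = 893*S*Z - 297 = -297 + 893*S*Z)
q = -1676700
f(-177 - 1*(-389), p) + q = (-297 + 893*(-177 - 1*(-389))*(-313)) - 1676700 = (-297 + 893*(-177 + 389)*(-313)) - 1676700 = (-297 + 893*212*(-313)) - 1676700 = (-297 - 59255908) - 1676700 = -59256205 - 1676700 = -60932905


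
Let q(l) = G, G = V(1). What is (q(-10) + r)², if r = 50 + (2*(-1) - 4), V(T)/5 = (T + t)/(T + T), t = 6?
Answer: 15129/4 ≈ 3782.3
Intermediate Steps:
V(T) = 5*(6 + T)/(2*T) (V(T) = 5*((T + 6)/(T + T)) = 5*((6 + T)/((2*T))) = 5*((6 + T)*(1/(2*T))) = 5*((6 + T)/(2*T)) = 5*(6 + T)/(2*T))
G = 35/2 (G = 5/2 + 15/1 = 5/2 + 15*1 = 5/2 + 15 = 35/2 ≈ 17.500)
r = 44 (r = 50 + (-2 - 4) = 50 - 6 = 44)
q(l) = 35/2
(q(-10) + r)² = (35/2 + 44)² = (123/2)² = 15129/4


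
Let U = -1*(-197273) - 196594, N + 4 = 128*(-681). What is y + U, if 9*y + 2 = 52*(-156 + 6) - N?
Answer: 85481/9 ≈ 9497.9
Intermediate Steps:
N = -87172 (N = -4 + 128*(-681) = -4 - 87168 = -87172)
U = 679 (U = 197273 - 196594 = 679)
y = 79370/9 (y = -2/9 + (52*(-156 + 6) - 1*(-87172))/9 = -2/9 + (52*(-150) + 87172)/9 = -2/9 + (-7800 + 87172)/9 = -2/9 + (1/9)*79372 = -2/9 + 79372/9 = 79370/9 ≈ 8818.9)
y + U = 79370/9 + 679 = 85481/9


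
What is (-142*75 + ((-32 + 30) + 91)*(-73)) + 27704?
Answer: 10557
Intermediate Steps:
(-142*75 + ((-32 + 30) + 91)*(-73)) + 27704 = (-10650 + (-2 + 91)*(-73)) + 27704 = (-10650 + 89*(-73)) + 27704 = (-10650 - 6497) + 27704 = -17147 + 27704 = 10557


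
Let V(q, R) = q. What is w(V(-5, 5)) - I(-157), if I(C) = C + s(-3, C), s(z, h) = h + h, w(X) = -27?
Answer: 444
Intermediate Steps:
s(z, h) = 2*h
I(C) = 3*C (I(C) = C + 2*C = 3*C)
w(V(-5, 5)) - I(-157) = -27 - 3*(-157) = -27 - 1*(-471) = -27 + 471 = 444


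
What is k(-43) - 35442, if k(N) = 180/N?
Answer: -1524186/43 ≈ -35446.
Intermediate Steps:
k(-43) - 35442 = 180/(-43) - 35442 = 180*(-1/43) - 35442 = -180/43 - 35442 = -1524186/43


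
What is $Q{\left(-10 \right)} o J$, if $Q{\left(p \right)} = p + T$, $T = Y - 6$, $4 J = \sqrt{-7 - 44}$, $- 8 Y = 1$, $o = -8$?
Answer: $\frac{129 i \sqrt{51}}{4} \approx 230.31 i$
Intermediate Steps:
$Y = - \frac{1}{8}$ ($Y = \left(- \frac{1}{8}\right) 1 = - \frac{1}{8} \approx -0.125$)
$J = \frac{i \sqrt{51}}{4}$ ($J = \frac{\sqrt{-7 - 44}}{4} = \frac{\sqrt{-51}}{4} = \frac{i \sqrt{51}}{4} \approx 1.7854 i$)
$T = - \frac{49}{8}$ ($T = - \frac{1}{8} - 6 = - \frac{49}{8} \approx -6.125$)
$Q{\left(p \right)} = - \frac{49}{8} + p$ ($Q{\left(p \right)} = p - \frac{49}{8} = - \frac{49}{8} + p$)
$Q{\left(-10 \right)} o J = \left(- \frac{49}{8} - 10\right) \left(-8\right) \frac{i \sqrt{51}}{4} = \left(- \frac{129}{8}\right) \left(-8\right) \frac{i \sqrt{51}}{4} = 129 \frac{i \sqrt{51}}{4} = \frac{129 i \sqrt{51}}{4}$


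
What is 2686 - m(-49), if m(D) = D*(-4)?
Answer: 2490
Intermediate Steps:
m(D) = -4*D
2686 - m(-49) = 2686 - (-4)*(-49) = 2686 - 1*196 = 2686 - 196 = 2490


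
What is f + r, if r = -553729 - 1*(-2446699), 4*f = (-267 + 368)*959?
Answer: 7668739/4 ≈ 1.9172e+6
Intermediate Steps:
f = 96859/4 (f = ((-267 + 368)*959)/4 = (101*959)/4 = (¼)*96859 = 96859/4 ≈ 24215.)
r = 1892970 (r = -553729 + 2446699 = 1892970)
f + r = 96859/4 + 1892970 = 7668739/4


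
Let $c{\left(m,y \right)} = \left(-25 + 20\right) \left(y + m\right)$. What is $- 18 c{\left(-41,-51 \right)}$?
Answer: $-8280$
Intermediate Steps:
$c{\left(m,y \right)} = - 5 m - 5 y$ ($c{\left(m,y \right)} = - 5 \left(m + y\right) = - 5 m - 5 y$)
$- 18 c{\left(-41,-51 \right)} = - 18 \left(\left(-5\right) \left(-41\right) - -255\right) = - 18 \left(205 + 255\right) = \left(-18\right) 460 = -8280$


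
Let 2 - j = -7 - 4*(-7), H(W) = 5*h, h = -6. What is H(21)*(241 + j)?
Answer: -6660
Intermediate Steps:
H(W) = -30 (H(W) = 5*(-6) = -30)
j = -19 (j = 2 - (-7 - 4*(-7)) = 2 - (-7 + 28) = 2 - 1*21 = 2 - 21 = -19)
H(21)*(241 + j) = -30*(241 - 19) = -30*222 = -6660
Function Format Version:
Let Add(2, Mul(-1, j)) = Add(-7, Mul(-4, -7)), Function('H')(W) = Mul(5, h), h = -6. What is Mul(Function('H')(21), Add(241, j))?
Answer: -6660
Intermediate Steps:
Function('H')(W) = -30 (Function('H')(W) = Mul(5, -6) = -30)
j = -19 (j = Add(2, Mul(-1, Add(-7, Mul(-4, -7)))) = Add(2, Mul(-1, Add(-7, 28))) = Add(2, Mul(-1, 21)) = Add(2, -21) = -19)
Mul(Function('H')(21), Add(241, j)) = Mul(-30, Add(241, -19)) = Mul(-30, 222) = -6660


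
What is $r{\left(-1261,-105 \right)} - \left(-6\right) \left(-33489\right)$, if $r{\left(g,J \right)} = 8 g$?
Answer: $-211022$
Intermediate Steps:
$r{\left(-1261,-105 \right)} - \left(-6\right) \left(-33489\right) = 8 \left(-1261\right) - \left(-6\right) \left(-33489\right) = -10088 - 200934 = -211022$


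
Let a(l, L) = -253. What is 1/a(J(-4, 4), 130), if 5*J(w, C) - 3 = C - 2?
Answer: -1/253 ≈ -0.0039526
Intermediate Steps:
J(w, C) = ⅕ + C/5 (J(w, C) = ⅗ + (C - 2)/5 = ⅗ + (-2 + C)/5 = ⅗ + (-⅖ + C/5) = ⅕ + C/5)
1/a(J(-4, 4), 130) = 1/(-253) = -1/253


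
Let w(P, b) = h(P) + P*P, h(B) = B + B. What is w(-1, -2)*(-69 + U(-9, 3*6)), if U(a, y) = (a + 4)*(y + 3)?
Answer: 174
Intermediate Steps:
h(B) = 2*B
w(P, b) = P² + 2*P (w(P, b) = 2*P + P*P = 2*P + P² = P² + 2*P)
U(a, y) = (3 + y)*(4 + a) (U(a, y) = (4 + a)*(3 + y) = (3 + y)*(4 + a))
w(-1, -2)*(-69 + U(-9, 3*6)) = (-(2 - 1))*(-69 + (12 + 3*(-9) + 4*(3*6) - 27*6)) = (-1*1)*(-69 + (12 - 27 + 4*18 - 9*18)) = -(-69 + (12 - 27 + 72 - 162)) = -(-69 - 105) = -1*(-174) = 174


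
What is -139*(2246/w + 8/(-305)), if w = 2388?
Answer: -46281857/364170 ≈ -127.09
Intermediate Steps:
-139*(2246/w + 8/(-305)) = -139*(2246/2388 + 8/(-305)) = -139*(2246*(1/2388) + 8*(-1/305)) = -139*(1123/1194 - 8/305) = -139*332963/364170 = -46281857/364170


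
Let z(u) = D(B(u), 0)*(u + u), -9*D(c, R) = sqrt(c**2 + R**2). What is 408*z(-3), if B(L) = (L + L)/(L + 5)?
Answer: 816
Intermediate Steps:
B(L) = 2*L/(5 + L) (B(L) = (2*L)/(5 + L) = 2*L/(5 + L))
D(c, R) = -sqrt(R**2 + c**2)/9 (D(c, R) = -sqrt(c**2 + R**2)/9 = -sqrt(R**2 + c**2)/9)
z(u) = -4*u*sqrt(u**2/(5 + u)**2)/9 (z(u) = (-sqrt(0**2 + (2*u/(5 + u))**2)/9)*(u + u) = (-sqrt(0 + 4*u**2/(5 + u)**2)/9)*(2*u) = (-2*sqrt(u**2/(5 + u)**2)/9)*(2*u) = -4*u*sqrt(u**2/(5 + u)**2)/9)
408*z(-3) = 408*(-4/9*(-3)*sqrt((-3)**2/(5 - 3)**2)) = 408*(-4/9*(-3)*sqrt(9/2**2)) = 408*(-4/9*(-3)*sqrt(9*(1/4))) = 408*(-4/9*(-3)*sqrt(9/4)) = 408*(-4/9*(-3)*3/2) = 408*2 = 816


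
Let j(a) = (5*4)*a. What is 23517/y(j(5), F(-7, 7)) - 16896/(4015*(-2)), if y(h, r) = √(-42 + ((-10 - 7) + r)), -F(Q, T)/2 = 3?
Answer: 768/365 - 1809*I*√65/5 ≈ 2.1041 - 2916.9*I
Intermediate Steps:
F(Q, T) = -6 (F(Q, T) = -2*3 = -6)
j(a) = 20*a
y(h, r) = √(-59 + r) (y(h, r) = √(-42 + (-17 + r)) = √(-59 + r))
23517/y(j(5), F(-7, 7)) - 16896/(4015*(-2)) = 23517/(√(-59 - 6)) - 16896/(4015*(-2)) = 23517/(√(-65)) - 16896/(-8030) = 23517/((I*√65)) - 16896*(-1/8030) = 23517*(-I*√65/65) + 768/365 = -1809*I*√65/5 + 768/365 = 768/365 - 1809*I*√65/5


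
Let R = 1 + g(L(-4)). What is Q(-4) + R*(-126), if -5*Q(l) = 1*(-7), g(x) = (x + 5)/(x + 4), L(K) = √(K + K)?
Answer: 7*(-179*√2 + 403*I)/(5*(√2 - 2*I)) ≈ -271.6 + 14.849*I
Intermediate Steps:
L(K) = √2*√K (L(K) = √(2*K) = √2*√K)
g(x) = (5 + x)/(4 + x)
Q(l) = 7/5 (Q(l) = -(-7)/5 = -⅕*(-7) = 7/5)
R = 1 + (5 + 2*I*√2)/(4 + 2*I*√2) (R = 1 + (5 + √2*√(-4))/(4 + √2*√(-4)) = 1 + (5 + √2*(2*I))/(4 + √2*(2*I)) = 1 + (5 + 2*I*√2)/(4 + 2*I*√2) ≈ 2.1667 - 0.11785*I)
Q(-4) + R*(-126) = 7/5 + (13/6 - I*√2/12)*(-126) = 7/5 + (-273 + 21*I*√2/2) = -1358/5 + 21*I*√2/2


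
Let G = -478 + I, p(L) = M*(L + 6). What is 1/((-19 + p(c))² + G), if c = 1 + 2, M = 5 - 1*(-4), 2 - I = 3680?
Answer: -1/312 ≈ -0.0032051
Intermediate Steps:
I = -3678 (I = 2 - 1*3680 = 2 - 3680 = -3678)
M = 9 (M = 5 + 4 = 9)
c = 3
p(L) = 54 + 9*L (p(L) = 9*(L + 6) = 9*(6 + L) = 54 + 9*L)
G = -4156 (G = -478 - 3678 = -4156)
1/((-19 + p(c))² + G) = 1/((-19 + (54 + 9*3))² - 4156) = 1/((-19 + (54 + 27))² - 4156) = 1/((-19 + 81)² - 4156) = 1/(62² - 4156) = 1/(3844 - 4156) = 1/(-312) = -1/312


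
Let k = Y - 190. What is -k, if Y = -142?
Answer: 332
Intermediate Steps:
k = -332 (k = -142 - 190 = -332)
-k = -1*(-332) = 332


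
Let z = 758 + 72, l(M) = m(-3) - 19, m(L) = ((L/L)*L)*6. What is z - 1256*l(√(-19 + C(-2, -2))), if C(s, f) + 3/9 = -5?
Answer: 47302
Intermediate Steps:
m(L) = 6*L (m(L) = (1*L)*6 = L*6 = 6*L)
C(s, f) = -16/3 (C(s, f) = -⅓ - 5 = -16/3)
l(M) = -37 (l(M) = 6*(-3) - 19 = -18 - 19 = -37)
z = 830
z - 1256*l(√(-19 + C(-2, -2))) = 830 - 1256*(-37) = 830 + 46472 = 47302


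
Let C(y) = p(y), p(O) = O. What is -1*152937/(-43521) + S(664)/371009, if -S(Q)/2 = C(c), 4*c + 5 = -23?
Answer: 18913870909/5382227563 ≈ 3.5141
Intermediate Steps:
c = -7 (c = -5/4 + (1/4)*(-23) = -5/4 - 23/4 = -7)
C(y) = y
S(Q) = 14 (S(Q) = -2*(-7) = 14)
-1*152937/(-43521) + S(664)/371009 = -1*152937/(-43521) + 14/371009 = -152937*(-1/43521) + 14*(1/371009) = 50979/14507 + 14/371009 = 18913870909/5382227563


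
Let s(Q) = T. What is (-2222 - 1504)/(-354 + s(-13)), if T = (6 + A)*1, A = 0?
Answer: 621/58 ≈ 10.707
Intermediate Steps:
T = 6 (T = (6 + 0)*1 = 6*1 = 6)
s(Q) = 6
(-2222 - 1504)/(-354 + s(-13)) = (-2222 - 1504)/(-354 + 6) = -3726/(-348) = -3726*(-1/348) = 621/58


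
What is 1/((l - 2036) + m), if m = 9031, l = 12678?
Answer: 1/19673 ≈ 5.0831e-5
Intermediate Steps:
1/((l - 2036) + m) = 1/((12678 - 2036) + 9031) = 1/(10642 + 9031) = 1/19673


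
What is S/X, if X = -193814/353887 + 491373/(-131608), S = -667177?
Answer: 4439048854172056/28485427109 ≈ 1.5584e+5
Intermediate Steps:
X = -199397989763/46574360296 (X = -193814*1/353887 + 491373*(-1/131608) = -193814/353887 - 491373/131608 = -199397989763/46574360296 ≈ -4.2813)
S/X = -667177/(-199397989763/46574360296) = -667177*(-46574360296/199397989763) = 4439048854172056/28485427109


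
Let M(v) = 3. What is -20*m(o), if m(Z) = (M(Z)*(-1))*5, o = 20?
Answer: 300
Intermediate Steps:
m(Z) = -15 (m(Z) = (3*(-1))*5 = -3*5 = -15)
-20*m(o) = -20*(-15) = 300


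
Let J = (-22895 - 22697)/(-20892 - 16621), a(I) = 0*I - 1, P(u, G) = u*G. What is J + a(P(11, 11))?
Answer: 8079/37513 ≈ 0.21537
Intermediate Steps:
P(u, G) = G*u
a(I) = -1 (a(I) = 0 - 1 = -1)
J = 45592/37513 (J = -45592/(-37513) = -45592*(-1/37513) = 45592/37513 ≈ 1.2154)
J + a(P(11, 11)) = 45592/37513 - 1 = 8079/37513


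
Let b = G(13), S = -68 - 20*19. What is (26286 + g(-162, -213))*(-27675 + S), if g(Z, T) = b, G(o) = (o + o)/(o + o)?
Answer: -739269301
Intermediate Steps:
S = -448 (S = -68 - 380 = -448)
G(o) = 1 (G(o) = (2*o)/((2*o)) = (2*o)*(1/(2*o)) = 1)
b = 1
g(Z, T) = 1
(26286 + g(-162, -213))*(-27675 + S) = (26286 + 1)*(-27675 - 448) = 26287*(-28123) = -739269301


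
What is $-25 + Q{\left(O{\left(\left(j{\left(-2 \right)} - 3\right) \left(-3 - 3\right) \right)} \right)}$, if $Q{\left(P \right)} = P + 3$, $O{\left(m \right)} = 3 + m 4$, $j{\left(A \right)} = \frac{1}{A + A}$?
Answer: $59$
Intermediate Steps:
$j{\left(A \right)} = \frac{1}{2 A}$
$O{\left(m \right)} = 3 + 4 m$
$Q{\left(P \right)} = 3 + P$
$-25 + Q{\left(O{\left(\left(j{\left(-2 \right)} - 3\right) \left(-3 - 3\right) \right)} \right)} = -25 + \left(3 + \left(3 + 4 \left(\frac{1}{2 \left(-2\right)} - 3\right) \left(-3 - 3\right)\right)\right) = -25 + \left(3 + \left(3 + 4 \left(\frac{1}{2} \left(- \frac{1}{2}\right) - 3\right) \left(-6\right)\right)\right) = -25 + \left(3 + \left(3 + 4 \left(- \frac{1}{4} - 3\right) \left(-6\right)\right)\right) = -25 + \left(3 + \left(3 + 4 \left(\left(- \frac{13}{4}\right) \left(-6\right)\right)\right)\right) = -25 + \left(3 + \left(3 + 4 \cdot \frac{39}{2}\right)\right) = -25 + \left(3 + \left(3 + 78\right)\right) = -25 + \left(3 + 81\right) = -25 + 84 = 59$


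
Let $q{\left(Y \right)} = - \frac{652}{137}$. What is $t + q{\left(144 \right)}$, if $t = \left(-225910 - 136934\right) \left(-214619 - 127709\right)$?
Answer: $\frac{17016997533332}{137} \approx 1.2421 \cdot 10^{11}$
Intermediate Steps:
$q{\left(Y \right)} = - \frac{652}{137}$ ($q{\left(Y \right)} = \left(-652\right) \frac{1}{137} = - \frac{652}{137}$)
$t = 124211660832$ ($t = \left(-362844\right) \left(-342328\right) = 124211660832$)
$t + q{\left(144 \right)} = 124211660832 - \frac{652}{137} = \frac{17016997533332}{137}$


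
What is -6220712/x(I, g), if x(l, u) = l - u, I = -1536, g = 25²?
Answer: 6220712/2161 ≈ 2878.6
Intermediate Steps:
g = 625
-6220712/x(I, g) = -6220712/(-1536 - 1*625) = -6220712/(-1536 - 625) = -6220712/(-2161) = -6220712*(-1/2161) = 6220712/2161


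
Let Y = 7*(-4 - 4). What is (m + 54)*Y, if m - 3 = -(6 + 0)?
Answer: -2856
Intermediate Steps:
Y = -56 (Y = 7*(-8) = -56)
m = -3 (m = 3 - (6 + 0) = 3 - 1*6 = 3 - 6 = -3)
(m + 54)*Y = (-3 + 54)*(-56) = 51*(-56) = -2856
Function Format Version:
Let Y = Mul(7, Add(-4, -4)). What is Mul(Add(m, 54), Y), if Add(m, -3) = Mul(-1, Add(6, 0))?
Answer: -2856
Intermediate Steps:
Y = -56 (Y = Mul(7, -8) = -56)
m = -3 (m = Add(3, Mul(-1, Add(6, 0))) = Add(3, Mul(-1, 6)) = Add(3, -6) = -3)
Mul(Add(m, 54), Y) = Mul(Add(-3, 54), -56) = Mul(51, -56) = -2856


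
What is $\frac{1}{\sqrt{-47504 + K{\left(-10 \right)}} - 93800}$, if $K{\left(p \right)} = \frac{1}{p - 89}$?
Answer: $- \frac{9286200}{871050262897} - \frac{51 i \sqrt{179003}}{871050262897} \approx -1.0661 \cdot 10^{-5} - 2.4772 \cdot 10^{-8} i$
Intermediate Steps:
$K{\left(p \right)} = \frac{1}{-89 + p}$
$\frac{1}{\sqrt{-47504 + K{\left(-10 \right)}} - 93800} = \frac{1}{\sqrt{-47504 + \frac{1}{-89 - 10}} - 93800} = \frac{1}{\sqrt{-47504 + \frac{1}{-99}} - 93800} = \frac{1}{\sqrt{-47504 - \frac{1}{99}} - 93800} = \frac{1}{\sqrt{- \frac{4702897}{99}} - 93800} = \frac{1}{\frac{17 i \sqrt{179003}}{33} - 93800} = \frac{1}{-93800 + \frac{17 i \sqrt{179003}}{33}}$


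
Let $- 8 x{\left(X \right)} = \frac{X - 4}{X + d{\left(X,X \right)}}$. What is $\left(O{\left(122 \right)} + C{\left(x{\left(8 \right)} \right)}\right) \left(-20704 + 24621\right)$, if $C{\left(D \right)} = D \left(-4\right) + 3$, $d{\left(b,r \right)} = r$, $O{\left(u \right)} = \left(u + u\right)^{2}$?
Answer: $\frac{1865718021}{8} \approx 2.3321 \cdot 10^{8}$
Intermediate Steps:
$O{\left(u \right)} = 4 u^{2}$ ($O{\left(u \right)} = \left(2 u\right)^{2} = 4 u^{2}$)
$x{\left(X \right)} = - \frac{-4 + X}{16 X}$ ($x{\left(X \right)} = - \frac{\left(X - 4\right) \frac{1}{X + X}}{8} = - \frac{\left(-4 + X\right) \frac{1}{2 X}}{8} = - \frac{\frac{1}{2} \frac{1}{X} \left(-4 + X\right)}{8} = - \frac{-4 + X}{16 X}$)
$C{\left(D \right)} = 3 - 4 D$ ($C{\left(D \right)} = - 4 D + 3 = 3 - 4 D$)
$\left(O{\left(122 \right)} + C{\left(x{\left(8 \right)} \right)}\right) \left(-20704 + 24621\right) = \left(4 \cdot 122^{2} + \left(3 - 4 \frac{4 - 8}{16 \cdot 8}\right)\right) \left(-20704 + 24621\right) = \left(4 \cdot 14884 + \left(3 - 4 \cdot \frac{1}{16} \cdot \frac{1}{8} \left(4 - 8\right)\right)\right) 3917 = \left(59536 + \left(3 - 4 \cdot \frac{1}{16} \cdot \frac{1}{8} \left(-4\right)\right)\right) 3917 = \left(59536 + \left(3 - - \frac{1}{8}\right)\right) 3917 = \left(59536 + \left(3 + \frac{1}{8}\right)\right) 3917 = \left(59536 + \frac{25}{8}\right) 3917 = \frac{476313}{8} \cdot 3917 = \frac{1865718021}{8}$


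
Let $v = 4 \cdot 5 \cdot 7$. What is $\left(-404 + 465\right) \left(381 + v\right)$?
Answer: $31781$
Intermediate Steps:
$v = 140$ ($v = 20 \cdot 7 = 140$)
$\left(-404 + 465\right) \left(381 + v\right) = \left(-404 + 465\right) \left(381 + 140\right) = 61 \cdot 521 = 31781$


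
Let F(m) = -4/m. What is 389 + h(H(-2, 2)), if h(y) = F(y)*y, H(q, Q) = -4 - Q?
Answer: 385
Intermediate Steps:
h(y) = -4 (h(y) = (-4/y)*y = -4)
389 + h(H(-2, 2)) = 389 - 4 = 385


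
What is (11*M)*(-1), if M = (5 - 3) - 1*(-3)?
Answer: -55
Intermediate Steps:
M = 5 (M = 2 + 3 = 5)
(11*M)*(-1) = (11*5)*(-1) = 55*(-1) = -55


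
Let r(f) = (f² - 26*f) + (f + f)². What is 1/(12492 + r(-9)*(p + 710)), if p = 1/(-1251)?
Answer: 139/64799227 ≈ 2.1451e-6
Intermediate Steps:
p = -1/1251 ≈ -0.00079936
r(f) = -26*f + 5*f² (r(f) = (f² - 26*f) + (2*f)² = (f² - 26*f) + 4*f² = -26*f + 5*f²)
1/(12492 + r(-9)*(p + 710)) = 1/(12492 + (-9*(-26 + 5*(-9)))*(-1/1251 + 710)) = 1/(12492 - 9*(-26 - 45)*(888209/1251)) = 1/(12492 - 9*(-71)*(888209/1251)) = 1/(12492 + 639*(888209/1251)) = 1/(12492 + 63062839/139) = 1/(64799227/139) = 139/64799227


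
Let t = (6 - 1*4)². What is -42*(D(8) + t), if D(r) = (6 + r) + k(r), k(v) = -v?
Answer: -420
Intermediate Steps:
D(r) = 6 (D(r) = (6 + r) - r = 6)
t = 4 (t = (6 - 4)² = 2² = 4)
-42*(D(8) + t) = -42*(6 + 4) = -42*10 = -420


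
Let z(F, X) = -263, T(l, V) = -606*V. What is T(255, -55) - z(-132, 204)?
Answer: 33593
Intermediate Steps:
T(255, -55) - z(-132, 204) = -606*(-55) - 1*(-263) = 33330 + 263 = 33593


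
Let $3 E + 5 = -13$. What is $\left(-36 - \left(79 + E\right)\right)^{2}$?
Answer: $11881$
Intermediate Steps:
$E = -6$ ($E = - \frac{5}{3} + \frac{1}{3} \left(-13\right) = - \frac{5}{3} - \frac{13}{3} = -6$)
$\left(-36 - \left(79 + E\right)\right)^{2} = \left(-36 - 73\right)^{2} = \left(-109\right)^{2} = 11881$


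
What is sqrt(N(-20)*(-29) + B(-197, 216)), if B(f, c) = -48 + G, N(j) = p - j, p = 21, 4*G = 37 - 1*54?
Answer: I*sqrt(4965)/2 ≈ 35.231*I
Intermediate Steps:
G = -17/4 (G = (37 - 1*54)/4 = (37 - 54)/4 = (1/4)*(-17) = -17/4 ≈ -4.2500)
N(j) = 21 - j
B(f, c) = -209/4 (B(f, c) = -48 - 17/4 = -209/4)
sqrt(N(-20)*(-29) + B(-197, 216)) = sqrt((21 - 1*(-20))*(-29) - 209/4) = sqrt((21 + 20)*(-29) - 209/4) = sqrt(41*(-29) - 209/4) = sqrt(-1189 - 209/4) = sqrt(-4965/4) = I*sqrt(4965)/2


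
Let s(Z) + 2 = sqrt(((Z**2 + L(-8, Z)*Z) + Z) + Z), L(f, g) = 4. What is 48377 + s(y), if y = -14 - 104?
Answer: 48375 + 4*sqrt(826) ≈ 48490.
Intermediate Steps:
y = -118
s(Z) = -2 + sqrt(Z**2 + 6*Z) (s(Z) = -2 + sqrt(((Z**2 + 4*Z) + Z) + Z) = -2 + sqrt((Z**2 + 5*Z) + Z) = -2 + sqrt(Z**2 + 6*Z))
48377 + s(y) = 48377 + (-2 + sqrt(-118*(6 - 118))) = 48377 + (-2 + sqrt(-118*(-112))) = 48377 + (-2 + sqrt(13216)) = 48377 + (-2 + 4*sqrt(826)) = 48375 + 4*sqrt(826)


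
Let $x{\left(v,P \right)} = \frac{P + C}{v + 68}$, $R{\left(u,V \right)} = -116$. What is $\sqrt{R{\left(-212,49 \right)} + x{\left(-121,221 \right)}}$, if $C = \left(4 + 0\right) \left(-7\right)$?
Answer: $\frac{i \sqrt{336073}}{53} \approx 10.938 i$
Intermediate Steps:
$C = -28$ ($C = 4 \left(-7\right) = -28$)
$x{\left(v,P \right)} = \frac{-28 + P}{68 + v}$ ($x{\left(v,P \right)} = \frac{P - 28}{v + 68} = \frac{-28 + P}{68 + v}$)
$\sqrt{R{\left(-212,49 \right)} + x{\left(-121,221 \right)}} = \sqrt{-116 + \frac{-28 + 221}{68 - 121}} = \sqrt{-116 + \frac{1}{-53} \cdot 193} = \sqrt{-116 - \frac{193}{53}} = \sqrt{- \frac{6341}{53}} = \frac{i \sqrt{336073}}{53}$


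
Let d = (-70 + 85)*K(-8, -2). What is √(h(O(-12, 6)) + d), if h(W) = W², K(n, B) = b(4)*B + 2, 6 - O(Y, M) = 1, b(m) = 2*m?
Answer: I*√185 ≈ 13.601*I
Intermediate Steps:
O(Y, M) = 5 (O(Y, M) = 6 - 1*1 = 6 - 1 = 5)
K(n, B) = 2 + 8*B (K(n, B) = (2*4)*B + 2 = 8*B + 2 = 2 + 8*B)
d = -210 (d = (-70 + 85)*(2 + 8*(-2)) = 15*(2 - 16) = 15*(-14) = -210)
√(h(O(-12, 6)) + d) = √(5² - 210) = √(25 - 210) = √(-185) = I*√185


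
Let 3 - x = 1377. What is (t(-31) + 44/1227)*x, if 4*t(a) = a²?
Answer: -270064967/818 ≈ -3.3015e+5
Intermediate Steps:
x = -1374 (x = 3 - 1*1377 = 3 - 1377 = -1374)
t(a) = a²/4
(t(-31) + 44/1227)*x = ((¼)*(-31)² + 44/1227)*(-1374) = ((¼)*961 + 44*(1/1227))*(-1374) = (961/4 + 44/1227)*(-1374) = (1179323/4908)*(-1374) = -270064967/818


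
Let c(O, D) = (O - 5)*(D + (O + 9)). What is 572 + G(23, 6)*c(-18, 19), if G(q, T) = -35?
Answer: 8622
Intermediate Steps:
c(O, D) = (-5 + O)*(9 + D + O) (c(O, D) = (-5 + O)*(D + (9 + O)) = (-5 + O)*(9 + D + O))
572 + G(23, 6)*c(-18, 19) = 572 - 35*(-45 + (-18)**2 - 5*19 + 4*(-18) + 19*(-18)) = 572 - 35*(-45 + 324 - 95 - 72 - 342) = 572 - 35*(-230) = 572 + 8050 = 8622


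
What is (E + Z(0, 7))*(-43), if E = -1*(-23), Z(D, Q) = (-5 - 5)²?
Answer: -5289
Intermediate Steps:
Z(D, Q) = 100 (Z(D, Q) = (-10)² = 100)
E = 23
(E + Z(0, 7))*(-43) = (23 + 100)*(-43) = 123*(-43) = -5289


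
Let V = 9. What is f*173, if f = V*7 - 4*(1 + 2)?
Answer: 8823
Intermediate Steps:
f = 51 (f = 9*7 - 4*(1 + 2) = 63 - 4*3 = 63 - 12 = 51)
f*173 = 51*173 = 8823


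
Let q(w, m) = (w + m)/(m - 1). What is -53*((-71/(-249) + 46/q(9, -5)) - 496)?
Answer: 7452542/249 ≈ 29930.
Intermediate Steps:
q(w, m) = (m + w)/(-1 + m)
-53*((-71/(-249) + 46/q(9, -5)) - 496) = -53*((-71/(-249) + 46/(((-5 + 9)/(-1 - 5)))) - 496) = -53*((-71*(-1/249) + 46/((4/(-6)))) - 496) = -53*((71/249 + 46/((-⅙*4))) - 496) = -53*((71/249 + 46/(-⅔)) - 496) = -53*((71/249 + 46*(-3/2)) - 496) = -53*((71/249 - 69) - 496) = -53*(-17110/249 - 496) = -53*(-140614/249) = 7452542/249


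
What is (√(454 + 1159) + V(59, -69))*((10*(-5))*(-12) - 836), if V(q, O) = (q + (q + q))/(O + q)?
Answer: 20886/5 - 236*√1613 ≈ -5301.1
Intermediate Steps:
V(q, O) = 3*q/(O + q) (V(q, O) = (q + 2*q)/(O + q) = (3*q)/(O + q) = 3*q/(O + q))
(√(454 + 1159) + V(59, -69))*((10*(-5))*(-12) - 836) = (√(454 + 1159) + 3*59/(-69 + 59))*((10*(-5))*(-12) - 836) = (√1613 + 3*59/(-10))*(-50*(-12) - 836) = (√1613 + 3*59*(-⅒))*(600 - 836) = (√1613 - 177/10)*(-236) = (-177/10 + √1613)*(-236) = 20886/5 - 236*√1613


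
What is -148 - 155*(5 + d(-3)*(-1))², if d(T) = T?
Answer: -10068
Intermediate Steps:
-148 - 155*(5 + d(-3)*(-1))² = -148 - 155*(5 - 3*(-1))² = -148 - 155*(5 + 3)² = -148 - 155*8² = -148 - 155*64 = -148 - 9920 = -10068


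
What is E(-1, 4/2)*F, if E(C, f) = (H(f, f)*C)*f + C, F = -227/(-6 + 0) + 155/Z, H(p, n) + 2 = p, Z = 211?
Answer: -48827/1266 ≈ -38.568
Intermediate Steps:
H(p, n) = -2 + p
F = 48827/1266 (F = -227/(-6 + 0) + 155/211 = -227/((-6*1)) + 155*(1/211) = -227/(-6) + 155/211 = -227*(-⅙) + 155/211 = 227/6 + 155/211 = 48827/1266 ≈ 38.568)
E(C, f) = C + C*f*(-2 + f) (E(C, f) = ((-2 + f)*C)*f + C = (C*(-2 + f))*f + C = C*f*(-2 + f) + C = C + C*f*(-2 + f))
E(-1, 4/2)*F = -(1 + (4/2)*(-2 + 4/2))*(48827/1266) = -(1 + (4*(½))*(-2 + 4*(½)))*(48827/1266) = -(1 + 2*(-2 + 2))*(48827/1266) = -(1 + 2*0)*(48827/1266) = -(1 + 0)*(48827/1266) = -1*1*(48827/1266) = -1*48827/1266 = -48827/1266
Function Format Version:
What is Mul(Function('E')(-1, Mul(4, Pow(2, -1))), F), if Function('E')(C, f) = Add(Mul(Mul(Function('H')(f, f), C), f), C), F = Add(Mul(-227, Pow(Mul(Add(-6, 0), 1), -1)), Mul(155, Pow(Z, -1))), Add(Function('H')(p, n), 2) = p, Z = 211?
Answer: Rational(-48827, 1266) ≈ -38.568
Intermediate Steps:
Function('H')(p, n) = Add(-2, p)
F = Rational(48827, 1266) (F = Add(Mul(-227, Pow(Mul(Add(-6, 0), 1), -1)), Mul(155, Pow(211, -1))) = Add(Mul(-227, Pow(Mul(-6, 1), -1)), Mul(155, Rational(1, 211))) = Add(Mul(-227, Pow(-6, -1)), Rational(155, 211)) = Add(Mul(-227, Rational(-1, 6)), Rational(155, 211)) = Add(Rational(227, 6), Rational(155, 211)) = Rational(48827, 1266) ≈ 38.568)
Function('E')(C, f) = Add(C, Mul(C, f, Add(-2, f))) (Function('E')(C, f) = Add(Mul(Mul(Add(-2, f), C), f), C) = Add(Mul(Mul(C, Add(-2, f)), f), C) = Add(Mul(C, f, Add(-2, f)), C) = Add(C, Mul(C, f, Add(-2, f))))
Mul(Function('E')(-1, Mul(4, Pow(2, -1))), F) = Mul(Mul(-1, Add(1, Mul(Mul(4, Pow(2, -1)), Add(-2, Mul(4, Pow(2, -1)))))), Rational(48827, 1266)) = Mul(Mul(-1, Add(1, Mul(Mul(4, Rational(1, 2)), Add(-2, Mul(4, Rational(1, 2)))))), Rational(48827, 1266)) = Mul(Mul(-1, Add(1, Mul(2, Add(-2, 2)))), Rational(48827, 1266)) = Mul(Mul(-1, Add(1, Mul(2, 0))), Rational(48827, 1266)) = Mul(Mul(-1, Add(1, 0)), Rational(48827, 1266)) = Mul(Mul(-1, 1), Rational(48827, 1266)) = Mul(-1, Rational(48827, 1266)) = Rational(-48827, 1266)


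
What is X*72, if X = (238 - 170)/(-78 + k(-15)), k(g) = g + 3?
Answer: -272/5 ≈ -54.400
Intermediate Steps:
k(g) = 3 + g
X = -34/45 (X = (238 - 170)/(-78 + (3 - 15)) = 68/(-78 - 12) = 68/(-90) = 68*(-1/90) = -34/45 ≈ -0.75556)
X*72 = -34/45*72 = -272/5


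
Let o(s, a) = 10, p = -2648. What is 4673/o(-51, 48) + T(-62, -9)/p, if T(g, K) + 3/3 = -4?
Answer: 6187077/13240 ≈ 467.30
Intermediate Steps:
T(g, K) = -5 (T(g, K) = -1 - 4 = -5)
4673/o(-51, 48) + T(-62, -9)/p = 4673/10 - 5/(-2648) = 4673*(⅒) - 5*(-1/2648) = 4673/10 + 5/2648 = 6187077/13240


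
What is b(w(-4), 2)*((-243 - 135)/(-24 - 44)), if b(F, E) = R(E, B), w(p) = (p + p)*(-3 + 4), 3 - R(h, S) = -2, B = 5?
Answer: 945/34 ≈ 27.794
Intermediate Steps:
R(h, S) = 5 (R(h, S) = 3 - 1*(-2) = 3 + 2 = 5)
w(p) = 2*p (w(p) = (2*p)*1 = 2*p)
b(F, E) = 5
b(w(-4), 2)*((-243 - 135)/(-24 - 44)) = 5*((-243 - 135)/(-24 - 44)) = 5*(-378/(-68)) = 5*(-378*(-1/68)) = 5*(189/34) = 945/34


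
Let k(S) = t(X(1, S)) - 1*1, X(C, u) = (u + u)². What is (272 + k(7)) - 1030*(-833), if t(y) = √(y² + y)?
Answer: 858261 + 14*√197 ≈ 8.5846e+5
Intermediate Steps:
X(C, u) = 4*u² (X(C, u) = (2*u)² = 4*u²)
t(y) = √(y + y²)
k(S) = -1 + 2*√(S²*(1 + 4*S²)) (k(S) = √((4*S²)*(1 + 4*S²)) - 1*1 = √(4*S²*(1 + 4*S²)) - 1 = 2*√(S²*(1 + 4*S²)) - 1 = -1 + 2*√(S²*(1 + 4*S²)))
(272 + k(7)) - 1030*(-833) = (272 + (-1 + 2*√(7² + 4*7⁴))) - 1030*(-833) = (272 + (-1 + 2*√(49 + 4*2401))) + 857990 = (272 + (-1 + 2*√(49 + 9604))) + 857990 = (272 + (-1 + 2*√9653)) + 857990 = (272 + (-1 + 2*(7*√197))) + 857990 = (272 + (-1 + 14*√197)) + 857990 = (271 + 14*√197) + 857990 = 858261 + 14*√197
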